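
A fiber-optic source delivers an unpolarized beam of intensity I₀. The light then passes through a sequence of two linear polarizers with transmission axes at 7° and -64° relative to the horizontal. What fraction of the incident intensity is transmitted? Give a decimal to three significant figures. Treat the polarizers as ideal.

≈ 0.0530 I₀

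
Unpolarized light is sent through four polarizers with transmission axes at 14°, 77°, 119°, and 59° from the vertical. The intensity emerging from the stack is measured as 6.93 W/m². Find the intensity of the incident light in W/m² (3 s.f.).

Unpolarized light through the first polarizer → I₁ = ½ I₀, now polarized at 14°.
I₂ = I₁ cos²(77° − 14°) = 0.5 I₀ · cos²(63°) = 0.1031 I₀.
I₃ = I₂ cos²(119° − 77°) = 0.1031 I₀ · cos²(42°) = 0.05691 I₀.
I₄ = I₃ cos²(59° − 119°) = 0.05691 I₀ · cos²(60°) = 0.01423 I₀.
So 6.93 W/m² = 0.01423 I₀, giving I₀ = 6.93/0.01423 = 487.1 W/m².

I₀ ≈ 487 W/m²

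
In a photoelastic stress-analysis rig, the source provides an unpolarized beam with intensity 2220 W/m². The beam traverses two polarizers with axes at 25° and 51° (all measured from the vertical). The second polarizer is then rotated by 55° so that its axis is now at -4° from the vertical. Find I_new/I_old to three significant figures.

I_new/I_old ≈ 0.947

Before rotation:
Unpolarized light through the first polarizer → I₁ = ½ I₀, now polarized at 25°.
I₂ = I₁ cos²(51° − 25°) = 0.5 I₀ · cos²(26°) = 0.4039 I₀.
After rotation:
Unpolarized light through the first polarizer → I₁ = ½ I₀, now polarized at 25°.
I₂ = I₁ cos²(-4° − 25°) = 0.5 I₀ · cos²(29°) = 0.3825 I₀.
Ratio = 0.3825 / 0.4039 = 0.9469.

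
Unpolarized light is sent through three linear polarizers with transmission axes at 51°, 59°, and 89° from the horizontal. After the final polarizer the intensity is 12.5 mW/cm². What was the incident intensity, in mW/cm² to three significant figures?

Unpolarized light through the first polarizer → I₁ = ½ I₀, now polarized at 51°.
I₂ = I₁ cos²(59° − 51°) = 0.5 I₀ · cos²(8°) = 0.4903 I₀.
I₃ = I₂ cos²(89° − 59°) = 0.4903 I₀ · cos²(30°) = 0.3677 I₀.
So 12.5 mW/cm² = 0.3677 I₀, giving I₀ = 12.5/0.3677 = 33.99 mW/cm².

I₀ ≈ 34.0 mW/cm²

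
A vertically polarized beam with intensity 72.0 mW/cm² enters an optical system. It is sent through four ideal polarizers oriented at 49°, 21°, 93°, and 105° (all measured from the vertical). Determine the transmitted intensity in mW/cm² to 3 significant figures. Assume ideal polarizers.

I₁ = 72.0 mW/cm² · cos²(49°) = 30.99 mW/cm².
I₂ = I₁ · cos²(28°) = 30.99 · 0.7796 = 24.16 mW/cm².
I₃ = I₂ · cos²(72°) = 24.16 · 0.09549 = 2.307 mW/cm².
I₄ = I₃ · cos²(12°) = 2.307 · 0.9568 = 2.207 mW/cm².

I ≈ 2.21 mW/cm²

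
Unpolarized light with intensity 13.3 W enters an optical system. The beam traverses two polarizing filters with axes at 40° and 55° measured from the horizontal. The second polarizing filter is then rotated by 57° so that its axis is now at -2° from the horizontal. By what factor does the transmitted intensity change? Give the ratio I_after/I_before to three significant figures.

Before rotation:
Unpolarized light through the first polarizer → I₁ = ½ I₀, now polarized at 40°.
I₂ = I₁ cos²(55° − 40°) = 0.5 I₀ · cos²(15°) = 0.4665 I₀.
After rotation:
Unpolarized light through the first polarizer → I₁ = ½ I₀, now polarized at 40°.
I₂ = I₁ cos²(-2° − 40°) = 0.5 I₀ · cos²(42°) = 0.2761 I₀.
Ratio = 0.2761 / 0.4665 = 0.5919.

I_new/I_old ≈ 0.592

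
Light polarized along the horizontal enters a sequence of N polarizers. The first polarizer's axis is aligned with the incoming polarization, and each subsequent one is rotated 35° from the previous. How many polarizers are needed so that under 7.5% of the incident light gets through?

First polarizer is aligned with the polarization: full transmission.
Each further stage multiplies by cos²(35°) = 0.671.
After N polarizers: T = 0.671^(N−1). Require T < 0.075 ⇒ N−1 > ln(0.075)/ln(0.671) = 6.49, so N−1 ≥ 7 and N = 8.
Check: N=8 gives T = 0.06125 < 0.075; N=7 gives T = 0.09128.

N = 8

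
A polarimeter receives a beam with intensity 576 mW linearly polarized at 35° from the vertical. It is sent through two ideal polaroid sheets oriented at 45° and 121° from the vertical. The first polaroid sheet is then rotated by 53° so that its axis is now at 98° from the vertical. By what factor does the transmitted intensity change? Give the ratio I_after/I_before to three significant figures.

I_new/I_old ≈ 3.08

Before rotation:
By Malus's law, I₁ = I₀ cos²(45° − 35°) = I₀ cos²(10°) = 0.9698 I₀.
I₂ = I₁ cos²(121° − 45°) = 0.9698 I₀ · cos²(76°) = 0.05676 I₀.
After rotation:
I₁ = I₀ cos²(98° − 35°) = I₀ cos²(63°) = 0.2061 I₀.
I₂ = I₁ cos²(121° − 98°) = 0.2061 I₀ · cos²(23°) = 0.1746 I₀.
Ratio = 0.1746 / 0.05676 = 3.077.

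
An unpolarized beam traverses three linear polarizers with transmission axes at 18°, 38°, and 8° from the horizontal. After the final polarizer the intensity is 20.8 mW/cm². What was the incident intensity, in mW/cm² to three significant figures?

I₀ ≈ 62.8 mW/cm²

Unpolarized light through the first polarizer → I₁ = ½ I₀, now polarized at 18°.
I₂ = I₁ cos²(38° − 18°) = 0.5 I₀ · cos²(20°) = 0.4415 I₀.
I₃ = I₂ cos²(8° − 38°) = 0.4415 I₀ · cos²(30°) = 0.3311 I₀.
So 20.8 mW/cm² = 0.3311 I₀, giving I₀ = 20.8/0.3311 = 62.81 mW/cm².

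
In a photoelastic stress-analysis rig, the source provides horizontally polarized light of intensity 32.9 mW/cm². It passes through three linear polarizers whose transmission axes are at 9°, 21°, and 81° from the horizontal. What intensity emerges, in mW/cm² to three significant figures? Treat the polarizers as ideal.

I₁ = 32.9 mW/cm² · cos²(9°) = 32.09 mW/cm².
I₂ = I₁ · cos²(12°) = 32.09 · 0.9568 = 30.71 mW/cm².
I₃ = I₂ · cos²(60°) = 30.71 · 0.25 = 7.677 mW/cm².

I ≈ 7.68 mW/cm²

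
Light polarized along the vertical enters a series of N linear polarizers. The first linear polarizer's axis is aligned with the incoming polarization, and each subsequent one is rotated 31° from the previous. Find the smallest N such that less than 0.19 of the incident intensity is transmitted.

First polarizer is aligned with the polarization: full transmission.
Each further stage multiplies by cos²(31°) = 0.7347.
After N polarizers: T = 0.7347^(N−1). Require T < 0.19 ⇒ N−1 > ln(0.19)/ln(0.7347) = 5.39, so N−1 ≥ 6 and N = 7.
Check: N=7 gives T = 0.1573 < 0.19; N=6 gives T = 0.2141.

N = 7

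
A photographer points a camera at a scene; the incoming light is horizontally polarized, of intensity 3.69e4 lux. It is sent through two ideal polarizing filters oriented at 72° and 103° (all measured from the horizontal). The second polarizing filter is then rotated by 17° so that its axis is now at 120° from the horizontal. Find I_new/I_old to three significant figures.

I_new/I_old ≈ 0.609

Before rotation:
By Malus's law, I₁ = I₀ cos²(72° − 0°) = I₀ cos²(72°) = 0.09549 I₀.
I₂ = I₁ cos²(103° − 72°) = 0.09549 I₀ · cos²(31°) = 0.07016 I₀.
After rotation:
I₁ = I₀ cos²(72° − 0°) = I₀ cos²(72°) = 0.09549 I₀.
I₂ = I₁ cos²(120° − 72°) = 0.09549 I₀ · cos²(48°) = 0.04275 I₀.
Ratio = 0.04275 / 0.07016 = 0.6094.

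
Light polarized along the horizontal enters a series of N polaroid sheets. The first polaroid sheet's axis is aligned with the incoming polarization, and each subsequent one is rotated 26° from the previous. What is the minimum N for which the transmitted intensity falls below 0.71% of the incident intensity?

N = 25

First polarizer is aligned with the polarization: full transmission.
Each further stage multiplies by cos²(26°) = 0.8078.
After N polarizers: T = 0.8078^(N−1). Require T < 0.0071 ⇒ N−1 > ln(0.0071)/ln(0.8078) = 23.18, so N−1 ≥ 24 and N = 25.
Check: N=25 gives T = 0.005966 < 0.0071; N=24 gives T = 0.007385.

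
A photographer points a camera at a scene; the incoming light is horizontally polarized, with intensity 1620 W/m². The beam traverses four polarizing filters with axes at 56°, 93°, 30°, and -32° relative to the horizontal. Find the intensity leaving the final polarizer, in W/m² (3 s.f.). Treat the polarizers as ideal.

I₁ = 1620 W/m² · cos²(56°) = 506.6 W/m².
I₂ = I₁ · cos²(37°) = 506.6 · 0.6378 = 323.1 W/m².
I₃ = I₂ · cos²(63°) = 323.1 · 0.2061 = 66.59 W/m².
I₄ = I₃ · cos²(62°) = 66.59 · 0.2204 = 14.68 W/m².

I ≈ 14.7 W/m²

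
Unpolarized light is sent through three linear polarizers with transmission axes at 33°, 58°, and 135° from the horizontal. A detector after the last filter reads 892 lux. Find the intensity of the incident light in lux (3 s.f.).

Unpolarized light through the first polarizer → I₁ = ½ I₀, now polarized at 33°.
I₂ = I₁ cos²(58° − 33°) = 0.5 I₀ · cos²(25°) = 0.4107 I₀.
I₃ = I₂ cos²(135° − 58°) = 0.4107 I₀ · cos²(77°) = 0.02078 I₀.
So 892 lux = 0.02078 I₀, giving I₀ = 892/0.02078 = 4.292e+04 lux.

I₀ ≈ 4.29e4 lux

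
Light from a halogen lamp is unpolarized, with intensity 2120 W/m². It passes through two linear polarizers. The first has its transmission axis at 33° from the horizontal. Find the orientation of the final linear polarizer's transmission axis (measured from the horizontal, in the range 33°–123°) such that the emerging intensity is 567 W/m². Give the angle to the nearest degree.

θ ≈ 76°

Unpolarized light through the first polarizer → I₁ = ½ I₀, now polarized at 33°.
Target fraction: 567 / 2120 W/m² = 0.2675 of I₀.
Need I₂/I₀ = 0.2675, so cos²(θ − 33°) = 0.2675 / 0.5 = 0.5349.
θ − 33° = arccos(√0.5349) = 43.0°, giving θ ≈ 33 + 43.0 = 76.0°.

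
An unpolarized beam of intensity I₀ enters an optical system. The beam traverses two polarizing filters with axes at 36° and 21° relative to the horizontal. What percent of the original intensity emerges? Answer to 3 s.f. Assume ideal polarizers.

≈ 46.7%

Unpolarized light through the first polarizer → I₁ = ½ I₀, now polarized at 36°.
I₂ = I₁ cos²(21° − 36°) = 0.5 I₀ · cos²(15°) = 0.4665 I₀.
That is 46.65% of the incident intensity.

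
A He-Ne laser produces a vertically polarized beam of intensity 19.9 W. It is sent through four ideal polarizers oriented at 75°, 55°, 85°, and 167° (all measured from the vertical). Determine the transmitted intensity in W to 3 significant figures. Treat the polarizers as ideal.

I ≈ 0.0171 W

By Malus's law, I₁ = 19.9 W · cos²(75°) = 1.333 W.
I₂ = I₁ · cos²(20°) = 1.333 · 0.883 = 1.177 W.
I₃ = I₂ · cos²(30°) = 1.177 · 0.75 = 0.8828 W.
I₄ = I₃ · cos²(82°) = 0.8828 · 0.01937 = 0.0171 W.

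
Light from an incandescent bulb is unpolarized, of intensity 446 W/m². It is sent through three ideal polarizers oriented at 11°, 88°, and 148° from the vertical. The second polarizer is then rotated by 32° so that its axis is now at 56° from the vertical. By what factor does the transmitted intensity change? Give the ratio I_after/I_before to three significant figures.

Before rotation:
Unpolarized light through the first polarizer → I₁ = ½ I₀, now polarized at 11°.
I₂ = I₁ cos²(88° − 11°) = 0.5 I₀ · cos²(77°) = 0.0253 I₀.
I₃ = I₂ cos²(148° − 88°) = 0.0253 I₀ · cos²(60°) = 0.006325 I₀.
After rotation:
Unpolarized light through the first polarizer → I₁ = ½ I₀, now polarized at 11°.
I₂ = I₁ cos²(56° − 11°) = 0.5 I₀ · cos²(45°) = 0.25 I₀.
Angle between axes 2 and 3: 88°. I₃ = 0.25 I₀ · cos²(88°) = 0.0003045 I₀.
Ratio = 0.0003045 / 0.006325 = 0.04814.

I_new/I_old ≈ 0.0481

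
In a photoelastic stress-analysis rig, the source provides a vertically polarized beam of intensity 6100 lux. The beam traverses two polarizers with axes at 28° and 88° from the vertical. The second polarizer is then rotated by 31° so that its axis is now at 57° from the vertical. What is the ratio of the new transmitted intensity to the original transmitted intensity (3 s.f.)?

I_new/I_old ≈ 3.06

Before rotation:
By Malus's law, I₁ = I₀ cos²(28° − 0°) = I₀ cos²(28°) = 0.7796 I₀.
I₂ = I₁ cos²(88° − 28°) = 0.7796 I₀ · cos²(60°) = 0.1949 I₀.
After rotation:
I₁ = I₀ cos²(28° − 0°) = I₀ cos²(28°) = 0.7796 I₀.
I₂ = I₁ cos²(57° − 28°) = 0.7796 I₀ · cos²(29°) = 0.5964 I₀.
Ratio = 0.5964 / 0.1949 = 3.06.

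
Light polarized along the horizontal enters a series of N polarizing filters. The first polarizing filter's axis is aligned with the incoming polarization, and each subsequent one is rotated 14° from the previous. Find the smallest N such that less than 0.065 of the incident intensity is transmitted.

N = 47

First polarizer is aligned with the polarization: full transmission.
Each further stage multiplies by cos²(14°) = 0.9415.
After N polarizers: T = 0.9415^(N−1). Require T < 0.065 ⇒ N−1 > ln(0.065)/ln(0.9415) = 45.32, so N−1 ≥ 46 and N = 47.
Check: N=47 gives T = 0.0624 < 0.065; N=46 gives T = 0.06628.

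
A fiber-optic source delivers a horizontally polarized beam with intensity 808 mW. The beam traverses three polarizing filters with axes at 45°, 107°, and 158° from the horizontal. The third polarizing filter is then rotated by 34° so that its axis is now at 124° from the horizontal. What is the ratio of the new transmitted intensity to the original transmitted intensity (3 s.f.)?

Before rotation:
I₁ = I₀ cos²(45° − 0°) = I₀ cos²(45°) = 0.5 I₀.
I₂ = I₁ cos²(107° − 45°) = 0.5 I₀ · cos²(62°) = 0.1102 I₀.
I₃ = I₂ cos²(158° − 107°) = 0.1102 I₀ · cos²(51°) = 0.04364 I₀.
After rotation:
I₁ = I₀ cos²(45° − 0°) = I₀ cos²(45°) = 0.5 I₀.
I₂ = I₁ cos²(107° − 45°) = 0.5 I₀ · cos²(62°) = 0.1102 I₀.
I₃ = I₂ cos²(124° − 107°) = 0.1102 I₀ · cos²(17°) = 0.1008 I₀.
Ratio = 0.1008 / 0.04364 = 2.309.

I_new/I_old ≈ 2.31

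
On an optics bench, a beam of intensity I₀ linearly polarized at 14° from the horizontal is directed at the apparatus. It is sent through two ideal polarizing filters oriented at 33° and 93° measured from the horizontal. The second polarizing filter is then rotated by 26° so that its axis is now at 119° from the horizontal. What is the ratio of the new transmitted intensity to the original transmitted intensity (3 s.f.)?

Before rotation:
I₁ = I₀ cos²(33° − 14°) = I₀ cos²(19°) = 0.894 I₀.
I₂ = I₁ cos²(93° − 33°) = 0.894 I₀ · cos²(60°) = 0.2235 I₀.
After rotation:
I₁ = I₀ cos²(33° − 14°) = I₀ cos²(19°) = 0.894 I₀.
I₂ = I₁ cos²(119° − 33°) = 0.894 I₀ · cos²(86°) = 0.00435 I₀.
Ratio = 0.00435 / 0.2235 = 0.01946.

I_new/I_old ≈ 0.0195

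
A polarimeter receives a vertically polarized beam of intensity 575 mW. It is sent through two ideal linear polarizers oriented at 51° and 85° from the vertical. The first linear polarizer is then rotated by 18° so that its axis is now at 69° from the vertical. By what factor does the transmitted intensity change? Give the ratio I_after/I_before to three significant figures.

Before rotation:
By Malus's law, I₁ = I₀ cos²(51° − 0°) = I₀ cos²(51°) = 0.396 I₀.
I₂ = I₁ cos²(85° − 51°) = 0.396 I₀ · cos²(34°) = 0.2722 I₀.
After rotation:
I₁ = I₀ cos²(69° − 0°) = I₀ cos²(69°) = 0.1284 I₀.
I₂ = I₁ cos²(85° − 69°) = 0.1284 I₀ · cos²(16°) = 0.1187 I₀.
Ratio = 0.1187 / 0.2722 = 0.436.

I_new/I_old ≈ 0.436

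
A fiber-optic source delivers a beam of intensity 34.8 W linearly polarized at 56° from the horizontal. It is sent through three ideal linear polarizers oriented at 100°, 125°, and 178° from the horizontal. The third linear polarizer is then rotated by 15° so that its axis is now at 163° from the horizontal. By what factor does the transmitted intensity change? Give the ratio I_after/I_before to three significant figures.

I_new/I_old ≈ 1.71

Before rotation:
By Malus's law, I₁ = I₀ cos²(100° − 56°) = I₀ cos²(44°) = 0.5174 I₀.
I₂ = I₁ cos²(125° − 100°) = 0.5174 I₀ · cos²(25°) = 0.425 I₀.
I₃ = I₂ cos²(178° − 125°) = 0.425 I₀ · cos²(53°) = 0.1539 I₀.
After rotation:
I₁ = I₀ cos²(100° − 56°) = I₀ cos²(44°) = 0.5174 I₀.
I₂ = I₁ cos²(125° − 100°) = 0.5174 I₀ · cos²(25°) = 0.425 I₀.
I₃ = I₂ cos²(163° − 125°) = 0.425 I₀ · cos²(38°) = 0.2639 I₀.
Ratio = 0.2639 / 0.1539 = 1.715.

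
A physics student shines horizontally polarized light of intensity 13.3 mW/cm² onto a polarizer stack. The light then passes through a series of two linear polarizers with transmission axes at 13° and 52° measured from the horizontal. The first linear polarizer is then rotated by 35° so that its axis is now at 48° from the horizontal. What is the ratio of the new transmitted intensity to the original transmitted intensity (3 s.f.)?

Before rotation:
I₁ = I₀ cos²(13° − 0°) = I₀ cos²(13°) = 0.9494 I₀.
I₂ = I₁ cos²(52° − 13°) = 0.9494 I₀ · cos²(39°) = 0.5734 I₀.
After rotation:
I₁ = I₀ cos²(48° − 0°) = I₀ cos²(48°) = 0.4477 I₀.
I₂ = I₁ cos²(52° − 48°) = 0.4477 I₀ · cos²(4°) = 0.4456 I₀.
Ratio = 0.4456 / 0.5734 = 0.7771.

I_new/I_old ≈ 0.777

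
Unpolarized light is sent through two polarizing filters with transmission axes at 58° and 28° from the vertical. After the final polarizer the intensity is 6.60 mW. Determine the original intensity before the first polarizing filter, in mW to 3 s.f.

I₀ ≈ 17.6 mW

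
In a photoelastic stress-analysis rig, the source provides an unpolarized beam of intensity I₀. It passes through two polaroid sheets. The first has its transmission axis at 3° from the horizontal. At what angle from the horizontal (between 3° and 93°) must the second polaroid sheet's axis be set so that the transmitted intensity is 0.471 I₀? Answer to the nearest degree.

θ ≈ 17°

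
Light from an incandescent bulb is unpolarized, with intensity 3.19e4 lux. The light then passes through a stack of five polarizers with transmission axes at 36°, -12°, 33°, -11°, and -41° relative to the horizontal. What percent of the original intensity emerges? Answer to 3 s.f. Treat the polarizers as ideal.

≈ 4.34%

Unpolarized light through the first polarizer → I₁ = 3.19e4 lux/2 = 1.595e+04 lux, polarized at 36°.
I₂ = I₁ · cos²(48°) = 1.595e+04 · 0.4477 = 7141 lux.
I₃ = I₂ · cos²(45°) = 7141 · 0.5 = 3571 lux.
I₄ = I₃ · cos²(44°) = 3571 · 0.5174 = 1848 lux.
I₅ = I₄ · cos²(30°) = 1848 · 0.75 = 1386 lux.
That is 4.344% of the incident intensity.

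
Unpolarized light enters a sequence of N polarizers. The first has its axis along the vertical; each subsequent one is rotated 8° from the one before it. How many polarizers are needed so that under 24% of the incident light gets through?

First polarizer halves the unpolarized light: factor 1/2.
Each further stage multiplies by cos²(8°) = 0.9806.
After N polarizers: T = 0.5·0.9806^(N−1). Require T < 0.24 ⇒ N−1 > ln(0.24/0.5)/ln(0.9806) = 37.53, so N−1 ≥ 38 and N = 39.
Check: N=39 gives T = 0.2378 < 0.24; N=38 gives T = 0.2425.

N = 39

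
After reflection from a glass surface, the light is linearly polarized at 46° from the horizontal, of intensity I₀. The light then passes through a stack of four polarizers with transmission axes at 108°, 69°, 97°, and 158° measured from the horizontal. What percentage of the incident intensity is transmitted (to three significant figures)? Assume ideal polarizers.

I₁ = I₀ cos²(108° − 46°) = I₀ cos²(62°) = 0.2204 I₀.
I₂ = I₁ cos²(69° − 108°) = 0.2204 I₀ · cos²(39°) = 0.1331 I₀.
I₃ = I₂ cos²(97° − 69°) = 0.1331 I₀ · cos²(28°) = 0.1038 I₀.
I₄ = I₃ cos²(158° − 97°) = 0.1038 I₀ · cos²(61°) = 0.02439 I₀.
That is 2.439% of the incident intensity.

≈ 2.44%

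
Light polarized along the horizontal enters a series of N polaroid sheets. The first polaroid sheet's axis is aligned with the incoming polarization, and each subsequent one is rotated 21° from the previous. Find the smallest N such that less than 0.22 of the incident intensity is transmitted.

N = 13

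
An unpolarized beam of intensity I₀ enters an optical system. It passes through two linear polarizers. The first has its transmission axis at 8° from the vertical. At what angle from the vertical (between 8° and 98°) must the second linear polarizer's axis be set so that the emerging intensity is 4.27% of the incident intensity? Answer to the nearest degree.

θ ≈ 81°

Unpolarized light through the first polarizer → I₁ = ½ I₀, now polarized at 8°.
Need I₂/I₀ = 0.0427, so cos²(θ − 8°) = 0.0427 / 0.5 = 0.0854.
θ − 8° = arccos(√0.0854) = 73.0°, giving θ ≈ 8 + 73.0 = 81.0°.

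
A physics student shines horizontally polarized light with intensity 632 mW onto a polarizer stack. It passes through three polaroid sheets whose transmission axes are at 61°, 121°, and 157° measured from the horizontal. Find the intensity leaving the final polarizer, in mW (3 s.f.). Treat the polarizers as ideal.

I ≈ 24.3 mW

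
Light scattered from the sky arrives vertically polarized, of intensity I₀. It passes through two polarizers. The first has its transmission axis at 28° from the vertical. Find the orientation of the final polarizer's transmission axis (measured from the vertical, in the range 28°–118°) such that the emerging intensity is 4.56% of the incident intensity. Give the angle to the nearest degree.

By Malus's law, I₁ = I₀ cos²(28° − 0°) = I₀ cos²(28°) = 0.7796 I₀.
Need I₂/I₀ = 0.0456, so cos²(θ − 28°) = 0.0456 / 0.7796 = 0.05849.
θ − 28° = arccos(√0.05849) = 76.0°, giving θ ≈ 28 + 76.0 = 104.0°.

θ ≈ 104°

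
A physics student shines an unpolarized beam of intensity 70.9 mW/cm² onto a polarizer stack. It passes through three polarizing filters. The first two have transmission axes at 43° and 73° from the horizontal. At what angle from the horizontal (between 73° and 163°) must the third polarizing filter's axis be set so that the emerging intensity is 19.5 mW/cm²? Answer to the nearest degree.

θ ≈ 104°

Unpolarized light through the first polarizer → I₁ = ½ I₀, now polarized at 43°.
I₂ = I₁ cos²(73° − 43°) = 0.5 I₀ · cos²(30°) = 0.375 I₀.
Target fraction: 19.5 / 70.9 mW/cm² = 0.275 of I₀.
Need I₃/I₀ = 0.275, so cos²(θ − 73°) = 0.275 / 0.375 = 0.7334.
θ − 73° = arccos(√0.7334) = 31.1°, giving θ ≈ 73 + 31.1 = 104.1°.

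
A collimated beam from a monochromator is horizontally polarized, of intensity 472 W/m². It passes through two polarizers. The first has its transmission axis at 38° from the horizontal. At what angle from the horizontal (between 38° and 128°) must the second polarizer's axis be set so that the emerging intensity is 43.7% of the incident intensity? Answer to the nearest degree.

θ ≈ 71°

By Malus's law, I₁ = I₀ cos²(38° − 0°) = I₀ cos²(38°) = 0.621 I₀.
Need I₂/I₀ = 0.437, so cos²(θ − 38°) = 0.437 / 0.621 = 0.7037.
θ − 38° = arccos(√0.7037) = 33.0°, giving θ ≈ 38 + 33.0 = 71.0°.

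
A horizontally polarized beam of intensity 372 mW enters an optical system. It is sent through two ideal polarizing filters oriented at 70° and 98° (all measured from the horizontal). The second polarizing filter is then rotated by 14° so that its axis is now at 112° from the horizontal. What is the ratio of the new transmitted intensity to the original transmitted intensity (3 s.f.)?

I_new/I_old ≈ 0.708

Before rotation:
I₁ = I₀ cos²(70° − 0°) = I₀ cos²(70°) = 0.117 I₀.
I₂ = I₁ cos²(98° − 70°) = 0.117 I₀ · cos²(28°) = 0.0912 I₀.
After rotation:
I₁ = I₀ cos²(70° − 0°) = I₀ cos²(70°) = 0.117 I₀.
I₂ = I₁ cos²(112° − 70°) = 0.117 I₀ · cos²(42°) = 0.0646 I₀.
Ratio = 0.0646 / 0.0912 = 0.7084.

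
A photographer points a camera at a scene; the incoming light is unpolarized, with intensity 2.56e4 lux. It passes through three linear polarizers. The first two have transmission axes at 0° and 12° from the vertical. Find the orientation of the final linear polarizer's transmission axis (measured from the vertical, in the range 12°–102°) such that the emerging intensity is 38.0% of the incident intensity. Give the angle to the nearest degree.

θ ≈ 39°

Unpolarized light through the first polarizer → I₁ = ½ I₀, now polarized at 0°.
I₂ = I₁ cos²(12° − 0°) = 0.5 I₀ · cos²(12°) = 0.4784 I₀.
Need I₃/I₀ = 0.38, so cos²(θ − 12°) = 0.38 / 0.4784 = 0.7943.
θ − 12° = arccos(√0.7943) = 27.0°, giving θ ≈ 12 + 27.0 = 39.0°.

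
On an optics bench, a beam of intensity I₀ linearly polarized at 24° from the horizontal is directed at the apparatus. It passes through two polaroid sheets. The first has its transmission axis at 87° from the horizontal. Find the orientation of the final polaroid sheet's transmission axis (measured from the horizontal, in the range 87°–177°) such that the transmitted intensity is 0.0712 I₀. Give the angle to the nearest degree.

I₁ = I₀ cos²(87° − 24°) = I₀ cos²(63°) = 0.2061 I₀.
Need I₂/I₀ = 0.0712, so cos²(θ − 87°) = 0.0712 / 0.2061 = 0.3455.
θ − 87° = arccos(√0.3455) = 54.0°, giving θ ≈ 87 + 54.0 = 141.0°.

θ ≈ 141°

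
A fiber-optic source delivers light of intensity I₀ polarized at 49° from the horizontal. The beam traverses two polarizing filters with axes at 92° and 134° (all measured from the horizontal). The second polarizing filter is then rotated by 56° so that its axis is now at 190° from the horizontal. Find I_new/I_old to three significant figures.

I_new/I_old ≈ 0.0351

Before rotation:
By Malus's law, I₁ = I₀ cos²(92° − 49°) = I₀ cos²(43°) = 0.5349 I₀.
I₂ = I₁ cos²(134° − 92°) = 0.5349 I₀ · cos²(42°) = 0.2954 I₀.
After rotation:
I₁ = I₀ cos²(92° − 49°) = I₀ cos²(43°) = 0.5349 I₀.
Angle between axes 1 and 2: 82°. I₂ = 0.5349 I₀ · cos²(82°) = 0.01036 I₀.
Ratio = 0.01036 / 0.2954 = 0.03507.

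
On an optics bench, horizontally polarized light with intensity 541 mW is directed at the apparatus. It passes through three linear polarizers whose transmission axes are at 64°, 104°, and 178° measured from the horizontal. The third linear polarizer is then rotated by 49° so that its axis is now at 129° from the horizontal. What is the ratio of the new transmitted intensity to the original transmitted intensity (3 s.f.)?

I_new/I_old ≈ 10.8

Before rotation:
By Malus's law, I₁ = I₀ cos²(64° − 0°) = I₀ cos²(64°) = 0.1922 I₀.
I₂ = I₁ cos²(104° − 64°) = 0.1922 I₀ · cos²(40°) = 0.1128 I₀.
I₃ = I₂ cos²(178° − 104°) = 0.1128 I₀ · cos²(74°) = 0.008568 I₀.
After rotation:
I₁ = I₀ cos²(64° − 0°) = I₀ cos²(64°) = 0.1922 I₀.
I₂ = I₁ cos²(104° − 64°) = 0.1922 I₀ · cos²(40°) = 0.1128 I₀.
I₃ = I₂ cos²(129° − 104°) = 0.1128 I₀ · cos²(25°) = 0.09263 I₀.
Ratio = 0.09263 / 0.008568 = 10.81.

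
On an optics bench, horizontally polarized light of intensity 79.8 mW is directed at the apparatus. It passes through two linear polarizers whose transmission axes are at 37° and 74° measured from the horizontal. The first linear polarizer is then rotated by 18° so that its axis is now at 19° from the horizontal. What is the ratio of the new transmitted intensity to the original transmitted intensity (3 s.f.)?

Before rotation:
By Malus's law, I₁ = I₀ cos²(37° − 0°) = I₀ cos²(37°) = 0.6378 I₀.
I₂ = I₁ cos²(74° − 37°) = 0.6378 I₀ · cos²(37°) = 0.4068 I₀.
After rotation:
I₁ = I₀ cos²(19° − 0°) = I₀ cos²(19°) = 0.894 I₀.
I₂ = I₁ cos²(74° − 19°) = 0.894 I₀ · cos²(55°) = 0.2941 I₀.
Ratio = 0.2941 / 0.4068 = 0.723.

I_new/I_old ≈ 0.723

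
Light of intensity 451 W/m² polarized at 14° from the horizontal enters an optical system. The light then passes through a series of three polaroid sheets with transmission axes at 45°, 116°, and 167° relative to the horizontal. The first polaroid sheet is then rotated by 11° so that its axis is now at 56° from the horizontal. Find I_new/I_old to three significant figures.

Before rotation:
I₁ = I₀ cos²(45° − 14°) = I₀ cos²(31°) = 0.7347 I₀.
I₂ = I₁ cos²(116° − 45°) = 0.7347 I₀ · cos²(71°) = 0.07788 I₀.
I₃ = I₂ cos²(167° − 116°) = 0.07788 I₀ · cos²(51°) = 0.03084 I₀.
After rotation:
I₁ = I₀ cos²(56° − 14°) = I₀ cos²(42°) = 0.5523 I₀.
I₂ = I₁ cos²(116° − 56°) = 0.5523 I₀ · cos²(60°) = 0.1381 I₀.
I₃ = I₂ cos²(167° − 116°) = 0.1381 I₀ · cos²(51°) = 0.05468 I₀.
Ratio = 0.05468 / 0.03084 = 1.773.

I_new/I_old ≈ 1.77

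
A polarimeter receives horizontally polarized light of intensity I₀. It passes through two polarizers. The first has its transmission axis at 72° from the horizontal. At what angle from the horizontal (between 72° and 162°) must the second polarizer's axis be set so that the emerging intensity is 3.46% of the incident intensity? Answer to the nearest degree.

By Malus's law, I₁ = I₀ cos²(72° − 0°) = I₀ cos²(72°) = 0.09549 I₀.
Need I₂/I₀ = 0.0346, so cos²(θ − 72°) = 0.0346 / 0.09549 = 0.3623.
θ − 72° = arccos(√0.3623) = 53.0°, giving θ ≈ 72 + 53.0 = 125.0°.

θ ≈ 125°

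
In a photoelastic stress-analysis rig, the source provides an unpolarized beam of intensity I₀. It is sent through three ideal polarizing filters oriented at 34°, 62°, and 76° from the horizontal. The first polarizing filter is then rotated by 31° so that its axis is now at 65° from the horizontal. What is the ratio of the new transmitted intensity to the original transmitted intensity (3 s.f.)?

I_new/I_old ≈ 1.28

Before rotation:
Unpolarized light through the first polarizer → I₁ = ½ I₀, now polarized at 34°.
I₂ = I₁ cos²(62° − 34°) = 0.5 I₀ · cos²(28°) = 0.3898 I₀.
I₃ = I₂ cos²(76° − 62°) = 0.3898 I₀ · cos²(14°) = 0.367 I₀.
After rotation:
Unpolarized light through the first polarizer → I₁ = ½ I₀, now polarized at 65°.
I₂ = I₁ cos²(62° − 65°) = 0.5 I₀ · cos²(3°) = 0.4986 I₀.
I₃ = I₂ cos²(76° − 62°) = 0.4986 I₀ · cos²(14°) = 0.4694 I₀.
Ratio = 0.4694 / 0.367 = 1.279.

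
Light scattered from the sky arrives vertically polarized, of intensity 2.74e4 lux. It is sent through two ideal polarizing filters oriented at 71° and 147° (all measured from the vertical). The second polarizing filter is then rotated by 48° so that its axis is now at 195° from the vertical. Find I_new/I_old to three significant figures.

I_new/I_old ≈ 5.34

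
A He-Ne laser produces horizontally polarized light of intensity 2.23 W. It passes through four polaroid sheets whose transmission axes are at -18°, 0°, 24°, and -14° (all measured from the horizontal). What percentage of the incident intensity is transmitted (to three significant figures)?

I₁ = 2.23 W · cos²(18°) = 2.017 W.
I₂ = I₁ · cos²(18°) = 2.017 · 0.9045 = 1.824 W.
I₃ = I₂ · cos²(24°) = 1.824 · 0.8346 = 1.523 W.
I₄ = I₃ · cos²(38°) = 1.523 · 0.621 = 0.9455 W.
That is 42.4% of the incident intensity.

≈ 42.4%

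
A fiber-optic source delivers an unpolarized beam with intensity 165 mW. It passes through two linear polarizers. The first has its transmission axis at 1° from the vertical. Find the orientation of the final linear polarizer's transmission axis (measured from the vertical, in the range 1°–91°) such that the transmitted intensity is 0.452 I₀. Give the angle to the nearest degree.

θ ≈ 19°

Unpolarized light through the first polarizer → I₁ = ½ I₀, now polarized at 1°.
Need I₂/I₀ = 0.452, so cos²(θ − 1°) = 0.452 / 0.5 = 0.904.
θ − 1° = arccos(√0.904) = 18.0°, giving θ ≈ 1 + 18.0 = 19.0°.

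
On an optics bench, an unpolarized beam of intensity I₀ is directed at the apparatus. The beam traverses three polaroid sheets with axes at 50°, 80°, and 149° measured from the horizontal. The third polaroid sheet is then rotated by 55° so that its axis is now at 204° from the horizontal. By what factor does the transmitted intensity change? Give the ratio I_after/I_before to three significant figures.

I_new/I_old ≈ 2.43

Before rotation:
Unpolarized light through the first polarizer → I₁ = ½ I₀, now polarized at 50°.
I₂ = I₁ cos²(80° − 50°) = 0.5 I₀ · cos²(30°) = 0.375 I₀.
I₃ = I₂ cos²(149° − 80°) = 0.375 I₀ · cos²(69°) = 0.04816 I₀.
After rotation:
Unpolarized light through the first polarizer → I₁ = ½ I₀, now polarized at 50°.
I₂ = I₁ cos²(80° − 50°) = 0.5 I₀ · cos²(30°) = 0.375 I₀.
Angle between axes 2 and 3: 56°. I₃ = 0.375 I₀ · cos²(56°) = 0.1173 I₀.
Ratio = 0.1173 / 0.04816 = 2.435.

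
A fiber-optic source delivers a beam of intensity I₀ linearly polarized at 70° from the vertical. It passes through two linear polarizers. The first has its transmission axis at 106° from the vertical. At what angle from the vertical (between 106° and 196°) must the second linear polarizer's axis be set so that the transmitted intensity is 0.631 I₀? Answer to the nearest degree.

I₁ = I₀ cos²(106° − 70°) = I₀ cos²(36°) = 0.6545 I₀.
Need I₂/I₀ = 0.631, so cos²(θ − 106°) = 0.631 / 0.6545 = 0.9641.
θ − 106° = arccos(√0.9641) = 10.9°, giving θ ≈ 106 + 10.9 = 116.9°.

θ ≈ 117°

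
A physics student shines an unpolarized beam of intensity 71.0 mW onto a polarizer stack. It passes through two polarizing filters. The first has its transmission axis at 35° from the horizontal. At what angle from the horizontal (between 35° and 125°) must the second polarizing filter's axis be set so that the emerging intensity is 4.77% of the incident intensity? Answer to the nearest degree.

θ ≈ 107°

Unpolarized light through the first polarizer → I₁ = ½ I₀, now polarized at 35°.
Need I₂/I₀ = 0.0477, so cos²(θ − 35°) = 0.0477 / 0.5 = 0.0954.
θ − 35° = arccos(√0.0954) = 72.0°, giving θ ≈ 35 + 72.0 = 107.0°.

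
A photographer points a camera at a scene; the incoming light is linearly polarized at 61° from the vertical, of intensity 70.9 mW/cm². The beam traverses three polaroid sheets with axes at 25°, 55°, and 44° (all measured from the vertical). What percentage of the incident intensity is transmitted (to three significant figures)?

By Malus's law, I₁ = 70.9 mW/cm² · cos²(36°) = 46.4 mW/cm².
I₂ = I₁ · cos²(30°) = 46.4 · 0.75 = 34.8 mW/cm².
I₃ = I₂ · cos²(11°) = 34.8 · 0.9636 = 33.54 mW/cm².
That is 47.3% of the incident intensity.

≈ 47.3%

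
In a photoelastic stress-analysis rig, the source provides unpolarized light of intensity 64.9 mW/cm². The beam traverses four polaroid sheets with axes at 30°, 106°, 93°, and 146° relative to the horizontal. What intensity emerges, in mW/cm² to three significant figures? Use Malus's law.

Unpolarized light through the first polarizer → I₁ = 64.9 mW/cm²/2 = 32.45 mW/cm², polarized at 30°.
I₂ = I₁ · cos²(76°) = 32.45 · 0.05853 = 1.899 mW/cm².
I₃ = I₂ · cos²(13°) = 1.899 · 0.9494 = 1.803 mW/cm².
I₄ = I₃ · cos²(53°) = 1.803 · 0.3622 = 0.653 mW/cm².

I ≈ 0.653 mW/cm²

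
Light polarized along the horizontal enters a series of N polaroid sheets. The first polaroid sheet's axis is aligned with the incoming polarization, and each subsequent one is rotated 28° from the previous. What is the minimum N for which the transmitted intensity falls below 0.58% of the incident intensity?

N = 22

First polarizer is aligned with the polarization: full transmission.
Each further stage multiplies by cos²(28°) = 0.7796.
After N polarizers: T = 0.7796^(N−1). Require T < 0.0058 ⇒ N−1 > ln(0.0058)/ln(0.7796) = 20.68, so N−1 ≥ 21 and N = 22.
Check: N=22 gives T = 0.005361 < 0.0058; N=21 gives T = 0.006877.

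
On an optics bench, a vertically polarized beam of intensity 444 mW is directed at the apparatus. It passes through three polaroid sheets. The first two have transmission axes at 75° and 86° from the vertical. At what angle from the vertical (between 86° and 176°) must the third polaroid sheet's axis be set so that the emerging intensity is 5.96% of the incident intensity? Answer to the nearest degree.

θ ≈ 102°

I₁ = I₀ cos²(75° − 0°) = I₀ cos²(75°) = 0.06699 I₀.
I₂ = I₁ cos²(86° − 75°) = 0.06699 I₀ · cos²(11°) = 0.06455 I₀.
Need I₃/I₀ = 0.0596, so cos²(θ − 86°) = 0.0596 / 0.06455 = 0.9233.
θ − 86° = arccos(√0.9233) = 16.1°, giving θ ≈ 86 + 16.1 = 102.1°.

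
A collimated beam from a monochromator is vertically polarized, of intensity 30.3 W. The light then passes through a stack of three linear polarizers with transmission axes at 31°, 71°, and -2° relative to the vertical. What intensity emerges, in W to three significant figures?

I ≈ 1.12 W

I₁ = 30.3 W · cos²(31°) = 22.26 W.
I₂ = I₁ · cos²(40°) = 22.26 · 0.5868 = 13.06 W.
I₃ = I₂ · cos²(73°) = 13.06 · 0.08548 = 1.117 W.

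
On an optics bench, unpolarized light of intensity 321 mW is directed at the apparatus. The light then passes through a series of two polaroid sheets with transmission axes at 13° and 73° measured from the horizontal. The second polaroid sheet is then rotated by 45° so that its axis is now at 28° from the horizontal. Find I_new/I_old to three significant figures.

I_new/I_old ≈ 3.73

Before rotation:
Unpolarized light through the first polarizer → I₁ = ½ I₀, now polarized at 13°.
I₂ = I₁ cos²(73° − 13°) = 0.5 I₀ · cos²(60°) = 0.125 I₀.
After rotation:
Unpolarized light through the first polarizer → I₁ = ½ I₀, now polarized at 13°.
I₂ = I₁ cos²(28° − 13°) = 0.5 I₀ · cos²(15°) = 0.4665 I₀.
Ratio = 0.4665 / 0.125 = 3.732.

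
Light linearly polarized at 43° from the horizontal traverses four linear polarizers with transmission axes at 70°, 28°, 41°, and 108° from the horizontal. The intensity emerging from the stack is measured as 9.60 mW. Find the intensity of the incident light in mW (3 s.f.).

I₁ = I₀ cos²(70° − 43°) = I₀ cos²(27°) = 0.7939 I₀.
I₂ = I₁ cos²(28° − 70°) = 0.7939 I₀ · cos²(42°) = 0.4384 I₀.
I₃ = I₂ cos²(41° − 28°) = 0.4384 I₀ · cos²(13°) = 0.4163 I₀.
I₄ = I₃ cos²(108° − 41°) = 0.4163 I₀ · cos²(67°) = 0.06355 I₀.
So 9.60 mW = 0.06355 I₀, giving I₀ = 9.60/0.06355 = 151.1 mW.

I₀ ≈ 151 mW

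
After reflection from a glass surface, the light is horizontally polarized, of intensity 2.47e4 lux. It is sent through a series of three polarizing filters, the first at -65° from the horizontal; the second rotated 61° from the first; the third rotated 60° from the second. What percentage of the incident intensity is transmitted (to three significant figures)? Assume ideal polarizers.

≈ 1.05%

I₁ = 2.47e4 lux · cos²(65°) = 4412 lux.
I₂ = I₁ · cos²(61°) = 4412 · 0.235 = 1037 lux.
I₃ = I₂ · cos²(60°) = 1037 · 0.25 = 259.2 lux.
That is 1.049% of the incident intensity.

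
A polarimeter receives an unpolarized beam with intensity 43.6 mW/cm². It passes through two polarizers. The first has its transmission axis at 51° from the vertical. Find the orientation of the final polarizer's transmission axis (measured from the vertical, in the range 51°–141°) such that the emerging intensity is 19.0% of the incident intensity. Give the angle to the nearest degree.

θ ≈ 103°

Unpolarized light through the first polarizer → I₁ = ½ I₀, now polarized at 51°.
Need I₂/I₀ = 0.19, so cos²(θ − 51°) = 0.19 / 0.5 = 0.38.
θ − 51° = arccos(√0.38) = 51.9°, giving θ ≈ 51 + 51.9 = 102.9°.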